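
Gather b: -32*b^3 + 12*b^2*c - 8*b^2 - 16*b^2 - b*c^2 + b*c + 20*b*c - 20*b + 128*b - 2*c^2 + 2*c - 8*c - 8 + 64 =-32*b^3 + b^2*(12*c - 24) + b*(-c^2 + 21*c + 108) - 2*c^2 - 6*c + 56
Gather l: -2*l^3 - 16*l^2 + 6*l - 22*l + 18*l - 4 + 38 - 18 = -2*l^3 - 16*l^2 + 2*l + 16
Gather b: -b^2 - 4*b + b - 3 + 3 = -b^2 - 3*b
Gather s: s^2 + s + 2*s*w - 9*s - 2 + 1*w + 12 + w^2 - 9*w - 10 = s^2 + s*(2*w - 8) + w^2 - 8*w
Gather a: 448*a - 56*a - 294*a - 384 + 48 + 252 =98*a - 84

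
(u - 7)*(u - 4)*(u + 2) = u^3 - 9*u^2 + 6*u + 56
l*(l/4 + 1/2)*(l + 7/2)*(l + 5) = l^4/4 + 21*l^3/8 + 69*l^2/8 + 35*l/4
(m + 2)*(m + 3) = m^2 + 5*m + 6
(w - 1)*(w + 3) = w^2 + 2*w - 3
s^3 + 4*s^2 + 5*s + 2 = (s + 1)^2*(s + 2)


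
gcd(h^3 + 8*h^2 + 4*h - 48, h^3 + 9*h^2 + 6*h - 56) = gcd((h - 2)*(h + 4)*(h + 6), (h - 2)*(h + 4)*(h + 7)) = h^2 + 2*h - 8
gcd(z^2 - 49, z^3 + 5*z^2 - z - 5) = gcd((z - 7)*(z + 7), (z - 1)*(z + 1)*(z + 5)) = 1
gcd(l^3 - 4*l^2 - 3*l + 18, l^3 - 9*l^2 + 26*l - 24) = l - 3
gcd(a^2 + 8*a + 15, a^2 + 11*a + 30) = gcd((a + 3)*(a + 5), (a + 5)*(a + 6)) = a + 5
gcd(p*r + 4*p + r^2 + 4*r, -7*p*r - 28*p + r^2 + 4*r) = r + 4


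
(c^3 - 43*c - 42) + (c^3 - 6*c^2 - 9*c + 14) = 2*c^3 - 6*c^2 - 52*c - 28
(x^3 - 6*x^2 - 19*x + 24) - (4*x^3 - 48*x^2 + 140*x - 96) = -3*x^3 + 42*x^2 - 159*x + 120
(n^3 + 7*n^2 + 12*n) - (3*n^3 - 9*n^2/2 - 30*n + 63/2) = -2*n^3 + 23*n^2/2 + 42*n - 63/2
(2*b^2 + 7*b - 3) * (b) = 2*b^3 + 7*b^2 - 3*b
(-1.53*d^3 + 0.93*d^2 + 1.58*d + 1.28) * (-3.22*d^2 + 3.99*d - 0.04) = 4.9266*d^5 - 9.0993*d^4 - 1.3157*d^3 + 2.1454*d^2 + 5.044*d - 0.0512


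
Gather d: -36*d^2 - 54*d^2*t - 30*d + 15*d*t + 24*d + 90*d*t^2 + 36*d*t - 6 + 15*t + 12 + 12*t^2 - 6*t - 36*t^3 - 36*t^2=d^2*(-54*t - 36) + d*(90*t^2 + 51*t - 6) - 36*t^3 - 24*t^2 + 9*t + 6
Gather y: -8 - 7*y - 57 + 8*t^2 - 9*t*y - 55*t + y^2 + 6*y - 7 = 8*t^2 - 55*t + y^2 + y*(-9*t - 1) - 72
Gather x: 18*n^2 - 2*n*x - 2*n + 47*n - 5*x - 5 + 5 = 18*n^2 + 45*n + x*(-2*n - 5)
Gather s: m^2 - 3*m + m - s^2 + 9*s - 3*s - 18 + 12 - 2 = m^2 - 2*m - s^2 + 6*s - 8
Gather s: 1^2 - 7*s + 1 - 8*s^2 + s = -8*s^2 - 6*s + 2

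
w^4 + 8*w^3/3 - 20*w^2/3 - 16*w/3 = w*(w - 2)*(w + 2/3)*(w + 4)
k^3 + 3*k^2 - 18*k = k*(k - 3)*(k + 6)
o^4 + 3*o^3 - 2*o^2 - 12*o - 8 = (o - 2)*(o + 1)*(o + 2)^2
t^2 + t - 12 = (t - 3)*(t + 4)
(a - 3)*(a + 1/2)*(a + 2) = a^3 - a^2/2 - 13*a/2 - 3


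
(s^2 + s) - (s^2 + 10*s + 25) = -9*s - 25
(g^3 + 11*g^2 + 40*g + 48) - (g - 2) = g^3 + 11*g^2 + 39*g + 50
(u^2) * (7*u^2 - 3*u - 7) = 7*u^4 - 3*u^3 - 7*u^2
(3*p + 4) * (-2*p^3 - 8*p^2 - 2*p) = -6*p^4 - 32*p^3 - 38*p^2 - 8*p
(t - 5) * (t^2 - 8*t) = t^3 - 13*t^2 + 40*t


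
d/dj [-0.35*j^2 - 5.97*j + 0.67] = -0.7*j - 5.97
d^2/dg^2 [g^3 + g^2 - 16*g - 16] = 6*g + 2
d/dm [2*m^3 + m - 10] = 6*m^2 + 1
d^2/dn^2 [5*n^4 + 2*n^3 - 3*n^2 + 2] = 60*n^2 + 12*n - 6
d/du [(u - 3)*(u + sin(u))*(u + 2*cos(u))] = (3 - u)*(u + sin(u))*(2*sin(u) - 1) + (u - 3)*(u + 2*cos(u))*(cos(u) + 1) + (u + sin(u))*(u + 2*cos(u))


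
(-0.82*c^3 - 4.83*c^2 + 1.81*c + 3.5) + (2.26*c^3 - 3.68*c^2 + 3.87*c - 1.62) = 1.44*c^3 - 8.51*c^2 + 5.68*c + 1.88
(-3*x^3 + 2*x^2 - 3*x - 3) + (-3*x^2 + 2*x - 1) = -3*x^3 - x^2 - x - 4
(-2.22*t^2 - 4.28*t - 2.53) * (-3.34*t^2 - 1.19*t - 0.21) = 7.4148*t^4 + 16.937*t^3 + 14.0096*t^2 + 3.9095*t + 0.5313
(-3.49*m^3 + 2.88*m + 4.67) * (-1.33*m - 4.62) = 4.6417*m^4 + 16.1238*m^3 - 3.8304*m^2 - 19.5167*m - 21.5754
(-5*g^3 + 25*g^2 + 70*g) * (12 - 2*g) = 10*g^4 - 110*g^3 + 160*g^2 + 840*g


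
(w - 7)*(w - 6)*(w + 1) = w^3 - 12*w^2 + 29*w + 42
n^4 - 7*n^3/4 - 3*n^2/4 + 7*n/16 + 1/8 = (n - 2)*(n - 1/2)*(n + 1/4)*(n + 1/2)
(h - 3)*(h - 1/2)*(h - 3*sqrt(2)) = h^3 - 3*sqrt(2)*h^2 - 7*h^2/2 + 3*h/2 + 21*sqrt(2)*h/2 - 9*sqrt(2)/2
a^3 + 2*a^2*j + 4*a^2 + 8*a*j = a*(a + 4)*(a + 2*j)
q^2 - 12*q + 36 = (q - 6)^2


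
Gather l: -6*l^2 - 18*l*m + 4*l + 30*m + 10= -6*l^2 + l*(4 - 18*m) + 30*m + 10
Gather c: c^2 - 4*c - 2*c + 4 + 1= c^2 - 6*c + 5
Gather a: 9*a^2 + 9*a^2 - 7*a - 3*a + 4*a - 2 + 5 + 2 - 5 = 18*a^2 - 6*a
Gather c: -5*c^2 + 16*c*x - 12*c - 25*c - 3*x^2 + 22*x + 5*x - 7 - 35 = -5*c^2 + c*(16*x - 37) - 3*x^2 + 27*x - 42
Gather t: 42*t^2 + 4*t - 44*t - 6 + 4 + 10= 42*t^2 - 40*t + 8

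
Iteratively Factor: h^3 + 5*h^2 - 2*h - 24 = (h - 2)*(h^2 + 7*h + 12) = (h - 2)*(h + 3)*(h + 4)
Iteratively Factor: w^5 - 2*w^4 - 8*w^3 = (w)*(w^4 - 2*w^3 - 8*w^2) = w^2*(w^3 - 2*w^2 - 8*w) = w^3*(w^2 - 2*w - 8) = w^3*(w + 2)*(w - 4)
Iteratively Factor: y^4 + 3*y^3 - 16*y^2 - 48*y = (y - 4)*(y^3 + 7*y^2 + 12*y) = (y - 4)*(y + 3)*(y^2 + 4*y) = y*(y - 4)*(y + 3)*(y + 4)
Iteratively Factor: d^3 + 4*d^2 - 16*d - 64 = (d + 4)*(d^2 - 16) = (d - 4)*(d + 4)*(d + 4)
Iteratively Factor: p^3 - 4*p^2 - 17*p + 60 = (p - 5)*(p^2 + p - 12) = (p - 5)*(p - 3)*(p + 4)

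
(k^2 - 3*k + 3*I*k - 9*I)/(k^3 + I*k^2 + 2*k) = (k^2 + 3*k*(-1 + I) - 9*I)/(k*(k^2 + I*k + 2))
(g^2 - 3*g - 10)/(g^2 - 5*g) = (g + 2)/g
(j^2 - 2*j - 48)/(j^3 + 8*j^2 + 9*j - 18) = (j - 8)/(j^2 + 2*j - 3)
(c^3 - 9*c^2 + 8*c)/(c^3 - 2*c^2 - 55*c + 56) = c/(c + 7)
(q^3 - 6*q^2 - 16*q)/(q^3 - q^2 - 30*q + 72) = q*(q^2 - 6*q - 16)/(q^3 - q^2 - 30*q + 72)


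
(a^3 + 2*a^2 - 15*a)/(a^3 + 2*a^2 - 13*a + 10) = a*(a - 3)/(a^2 - 3*a + 2)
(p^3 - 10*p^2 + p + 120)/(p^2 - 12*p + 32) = (p^2 - 2*p - 15)/(p - 4)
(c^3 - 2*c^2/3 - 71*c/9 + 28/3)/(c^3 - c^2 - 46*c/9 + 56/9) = (3*c^2 + 2*c - 21)/(3*c^2 + c - 14)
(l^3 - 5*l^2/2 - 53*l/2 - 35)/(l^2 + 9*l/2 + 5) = l - 7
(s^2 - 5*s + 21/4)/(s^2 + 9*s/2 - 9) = (s - 7/2)/(s + 6)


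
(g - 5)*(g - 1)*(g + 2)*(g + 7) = g^4 + 3*g^3 - 35*g^2 - 39*g + 70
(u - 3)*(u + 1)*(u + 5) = u^3 + 3*u^2 - 13*u - 15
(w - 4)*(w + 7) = w^2 + 3*w - 28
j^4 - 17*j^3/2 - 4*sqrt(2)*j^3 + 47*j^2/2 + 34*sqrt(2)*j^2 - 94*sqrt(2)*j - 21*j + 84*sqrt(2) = (j - 7/2)*(j - 3)*(j - 2)*(j - 4*sqrt(2))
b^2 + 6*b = b*(b + 6)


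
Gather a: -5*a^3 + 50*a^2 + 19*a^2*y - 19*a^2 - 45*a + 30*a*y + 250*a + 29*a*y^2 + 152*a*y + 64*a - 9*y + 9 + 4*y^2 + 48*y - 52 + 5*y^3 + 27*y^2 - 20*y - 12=-5*a^3 + a^2*(19*y + 31) + a*(29*y^2 + 182*y + 269) + 5*y^3 + 31*y^2 + 19*y - 55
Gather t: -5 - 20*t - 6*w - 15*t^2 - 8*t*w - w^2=-15*t^2 + t*(-8*w - 20) - w^2 - 6*w - 5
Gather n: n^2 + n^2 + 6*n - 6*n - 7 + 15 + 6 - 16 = 2*n^2 - 2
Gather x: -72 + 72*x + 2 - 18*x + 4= 54*x - 66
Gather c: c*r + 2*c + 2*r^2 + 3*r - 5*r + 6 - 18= c*(r + 2) + 2*r^2 - 2*r - 12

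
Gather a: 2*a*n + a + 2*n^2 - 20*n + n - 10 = a*(2*n + 1) + 2*n^2 - 19*n - 10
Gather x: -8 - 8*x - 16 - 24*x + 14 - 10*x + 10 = -42*x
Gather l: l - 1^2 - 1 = l - 2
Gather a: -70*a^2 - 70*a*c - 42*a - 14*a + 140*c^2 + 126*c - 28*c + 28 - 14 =-70*a^2 + a*(-70*c - 56) + 140*c^2 + 98*c + 14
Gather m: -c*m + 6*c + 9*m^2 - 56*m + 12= 6*c + 9*m^2 + m*(-c - 56) + 12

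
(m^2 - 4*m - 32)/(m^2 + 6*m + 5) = (m^2 - 4*m - 32)/(m^2 + 6*m + 5)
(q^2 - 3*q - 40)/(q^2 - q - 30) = (q - 8)/(q - 6)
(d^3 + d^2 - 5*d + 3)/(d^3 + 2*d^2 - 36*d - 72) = (d^3 + d^2 - 5*d + 3)/(d^3 + 2*d^2 - 36*d - 72)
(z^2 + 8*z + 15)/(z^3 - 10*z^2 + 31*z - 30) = (z^2 + 8*z + 15)/(z^3 - 10*z^2 + 31*z - 30)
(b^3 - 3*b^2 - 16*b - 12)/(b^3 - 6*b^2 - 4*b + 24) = (b + 1)/(b - 2)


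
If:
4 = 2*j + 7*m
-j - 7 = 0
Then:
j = -7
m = 18/7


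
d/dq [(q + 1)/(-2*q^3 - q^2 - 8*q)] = (-q*(2*q^2 + q + 8) + 2*(q + 1)*(3*q^2 + q + 4))/(q^2*(2*q^2 + q + 8)^2)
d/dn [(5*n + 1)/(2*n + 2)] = 2/(n^2 + 2*n + 1)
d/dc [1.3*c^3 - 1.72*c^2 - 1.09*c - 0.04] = 3.9*c^2 - 3.44*c - 1.09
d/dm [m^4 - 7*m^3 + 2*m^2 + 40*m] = 4*m^3 - 21*m^2 + 4*m + 40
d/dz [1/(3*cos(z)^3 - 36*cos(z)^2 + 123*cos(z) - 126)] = (3*cos(z)^2 - 24*cos(z) + 41)*sin(z)/(3*(cos(z)^3 - 12*cos(z)^2 + 41*cos(z) - 42)^2)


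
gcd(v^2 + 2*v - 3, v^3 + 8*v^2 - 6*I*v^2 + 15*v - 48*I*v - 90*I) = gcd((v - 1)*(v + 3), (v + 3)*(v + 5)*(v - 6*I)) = v + 3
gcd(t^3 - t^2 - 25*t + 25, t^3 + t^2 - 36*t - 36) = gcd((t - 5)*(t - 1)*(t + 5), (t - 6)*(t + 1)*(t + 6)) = 1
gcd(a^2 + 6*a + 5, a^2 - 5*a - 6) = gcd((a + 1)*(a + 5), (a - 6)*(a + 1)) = a + 1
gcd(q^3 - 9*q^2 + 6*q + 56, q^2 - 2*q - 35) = q - 7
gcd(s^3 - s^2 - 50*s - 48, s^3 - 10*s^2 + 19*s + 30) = s + 1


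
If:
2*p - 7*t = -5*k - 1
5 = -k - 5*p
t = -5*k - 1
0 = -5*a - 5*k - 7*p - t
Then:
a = 257/165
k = -5/33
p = -32/33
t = -8/33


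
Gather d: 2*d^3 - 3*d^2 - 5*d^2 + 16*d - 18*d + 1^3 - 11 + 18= 2*d^3 - 8*d^2 - 2*d + 8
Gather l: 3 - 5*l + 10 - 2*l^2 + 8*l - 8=-2*l^2 + 3*l + 5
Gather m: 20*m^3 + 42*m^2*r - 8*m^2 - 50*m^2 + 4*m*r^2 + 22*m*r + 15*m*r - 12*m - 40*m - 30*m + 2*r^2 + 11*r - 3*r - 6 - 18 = 20*m^3 + m^2*(42*r - 58) + m*(4*r^2 + 37*r - 82) + 2*r^2 + 8*r - 24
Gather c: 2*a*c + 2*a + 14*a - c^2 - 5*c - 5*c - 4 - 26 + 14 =16*a - c^2 + c*(2*a - 10) - 16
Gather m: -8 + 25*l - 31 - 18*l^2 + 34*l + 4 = -18*l^2 + 59*l - 35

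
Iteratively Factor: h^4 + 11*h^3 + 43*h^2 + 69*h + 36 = (h + 1)*(h^3 + 10*h^2 + 33*h + 36) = (h + 1)*(h + 3)*(h^2 + 7*h + 12) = (h + 1)*(h + 3)*(h + 4)*(h + 3)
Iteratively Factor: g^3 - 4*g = (g + 2)*(g^2 - 2*g) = (g - 2)*(g + 2)*(g)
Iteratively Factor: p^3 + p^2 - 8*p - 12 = (p - 3)*(p^2 + 4*p + 4) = (p - 3)*(p + 2)*(p + 2)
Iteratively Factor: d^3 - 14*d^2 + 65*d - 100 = (d - 4)*(d^2 - 10*d + 25) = (d - 5)*(d - 4)*(d - 5)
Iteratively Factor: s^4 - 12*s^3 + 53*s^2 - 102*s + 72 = (s - 3)*(s^3 - 9*s^2 + 26*s - 24) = (s - 4)*(s - 3)*(s^2 - 5*s + 6) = (s - 4)*(s - 3)*(s - 2)*(s - 3)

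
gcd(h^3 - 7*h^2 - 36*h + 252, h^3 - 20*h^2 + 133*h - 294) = h^2 - 13*h + 42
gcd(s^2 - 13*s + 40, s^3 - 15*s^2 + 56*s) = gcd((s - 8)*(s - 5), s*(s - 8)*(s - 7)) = s - 8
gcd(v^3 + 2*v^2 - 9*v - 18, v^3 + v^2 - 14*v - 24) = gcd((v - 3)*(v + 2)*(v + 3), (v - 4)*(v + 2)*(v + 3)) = v^2 + 5*v + 6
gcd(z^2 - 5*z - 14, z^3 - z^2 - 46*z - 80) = z + 2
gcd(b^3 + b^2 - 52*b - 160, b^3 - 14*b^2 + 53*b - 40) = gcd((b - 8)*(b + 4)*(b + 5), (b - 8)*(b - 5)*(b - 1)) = b - 8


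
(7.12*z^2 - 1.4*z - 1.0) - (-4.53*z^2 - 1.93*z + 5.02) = 11.65*z^2 + 0.53*z - 6.02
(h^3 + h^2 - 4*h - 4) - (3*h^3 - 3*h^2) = -2*h^3 + 4*h^2 - 4*h - 4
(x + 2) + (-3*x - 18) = -2*x - 16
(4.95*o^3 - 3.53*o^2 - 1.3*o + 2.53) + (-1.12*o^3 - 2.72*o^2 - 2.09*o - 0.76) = 3.83*o^3 - 6.25*o^2 - 3.39*o + 1.77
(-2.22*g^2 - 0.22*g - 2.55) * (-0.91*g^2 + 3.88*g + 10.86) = 2.0202*g^4 - 8.4134*g^3 - 22.6423*g^2 - 12.2832*g - 27.693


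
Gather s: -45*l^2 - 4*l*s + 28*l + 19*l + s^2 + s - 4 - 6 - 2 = -45*l^2 + 47*l + s^2 + s*(1 - 4*l) - 12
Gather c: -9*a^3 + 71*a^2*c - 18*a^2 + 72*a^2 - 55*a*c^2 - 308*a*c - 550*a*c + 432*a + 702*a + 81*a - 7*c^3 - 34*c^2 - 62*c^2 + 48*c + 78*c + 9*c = -9*a^3 + 54*a^2 + 1215*a - 7*c^3 + c^2*(-55*a - 96) + c*(71*a^2 - 858*a + 135)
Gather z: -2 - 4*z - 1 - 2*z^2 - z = -2*z^2 - 5*z - 3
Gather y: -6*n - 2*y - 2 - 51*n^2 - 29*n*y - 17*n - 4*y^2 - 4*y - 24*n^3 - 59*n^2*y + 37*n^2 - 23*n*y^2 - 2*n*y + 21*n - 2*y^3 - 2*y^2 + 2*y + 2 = -24*n^3 - 14*n^2 - 2*n - 2*y^3 + y^2*(-23*n - 6) + y*(-59*n^2 - 31*n - 4)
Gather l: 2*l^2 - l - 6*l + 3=2*l^2 - 7*l + 3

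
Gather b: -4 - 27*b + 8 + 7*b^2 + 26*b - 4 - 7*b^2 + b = 0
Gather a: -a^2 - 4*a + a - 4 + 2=-a^2 - 3*a - 2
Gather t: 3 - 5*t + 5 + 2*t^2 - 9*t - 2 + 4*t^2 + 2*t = 6*t^2 - 12*t + 6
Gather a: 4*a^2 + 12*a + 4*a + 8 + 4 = 4*a^2 + 16*a + 12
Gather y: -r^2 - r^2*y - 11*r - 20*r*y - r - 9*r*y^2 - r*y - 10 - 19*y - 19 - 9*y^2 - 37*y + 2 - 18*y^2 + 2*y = -r^2 - 12*r + y^2*(-9*r - 27) + y*(-r^2 - 21*r - 54) - 27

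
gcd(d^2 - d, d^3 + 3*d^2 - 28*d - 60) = 1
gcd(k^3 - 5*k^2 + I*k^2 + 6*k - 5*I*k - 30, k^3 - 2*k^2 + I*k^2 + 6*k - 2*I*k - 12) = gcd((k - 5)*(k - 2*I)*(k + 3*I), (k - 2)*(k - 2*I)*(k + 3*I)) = k^2 + I*k + 6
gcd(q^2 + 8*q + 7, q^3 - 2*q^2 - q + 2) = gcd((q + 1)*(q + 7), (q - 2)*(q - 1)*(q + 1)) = q + 1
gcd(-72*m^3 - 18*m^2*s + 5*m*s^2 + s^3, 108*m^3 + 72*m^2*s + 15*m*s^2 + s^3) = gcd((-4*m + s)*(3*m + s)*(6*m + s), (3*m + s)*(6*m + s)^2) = 18*m^2 + 9*m*s + s^2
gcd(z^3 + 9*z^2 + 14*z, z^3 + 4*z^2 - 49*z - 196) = z + 7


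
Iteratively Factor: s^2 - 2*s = (s)*(s - 2)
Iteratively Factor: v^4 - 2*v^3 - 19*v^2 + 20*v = (v - 1)*(v^3 - v^2 - 20*v) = (v - 1)*(v + 4)*(v^2 - 5*v) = v*(v - 1)*(v + 4)*(v - 5)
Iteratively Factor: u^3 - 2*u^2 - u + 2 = (u - 1)*(u^2 - u - 2) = (u - 2)*(u - 1)*(u + 1)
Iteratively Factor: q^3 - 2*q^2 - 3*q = (q)*(q^2 - 2*q - 3) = q*(q - 3)*(q + 1)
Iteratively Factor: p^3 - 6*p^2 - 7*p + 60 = (p + 3)*(p^2 - 9*p + 20) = (p - 4)*(p + 3)*(p - 5)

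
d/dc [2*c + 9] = 2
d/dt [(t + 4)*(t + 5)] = 2*t + 9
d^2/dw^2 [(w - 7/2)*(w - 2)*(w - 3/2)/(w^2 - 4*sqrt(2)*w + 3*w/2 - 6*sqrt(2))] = 2*(-272*sqrt(2)*w^3 + 480*w^3 - 1224*sqrt(2)*w^2 + 900*w^2 + 1350*w + 3204*sqrt(2)*w - 12765 + 1602*sqrt(2))/(8*w^6 - 96*sqrt(2)*w^5 + 36*w^5 - 432*sqrt(2)*w^4 + 822*w^4 - 1672*sqrt(2)*w^3 + 3483*w^3 - 4932*sqrt(2)*w^2 + 5184*w^2 - 6912*sqrt(2)*w + 2592*w - 3456*sqrt(2))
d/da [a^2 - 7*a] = 2*a - 7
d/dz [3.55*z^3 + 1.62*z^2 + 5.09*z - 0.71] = 10.65*z^2 + 3.24*z + 5.09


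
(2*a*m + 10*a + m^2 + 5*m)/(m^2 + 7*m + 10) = (2*a + m)/(m + 2)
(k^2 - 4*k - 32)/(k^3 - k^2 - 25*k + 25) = (k^2 - 4*k - 32)/(k^3 - k^2 - 25*k + 25)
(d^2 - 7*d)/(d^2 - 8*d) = (d - 7)/(d - 8)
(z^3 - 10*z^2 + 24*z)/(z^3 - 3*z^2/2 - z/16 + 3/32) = 32*z*(z^2 - 10*z + 24)/(32*z^3 - 48*z^2 - 2*z + 3)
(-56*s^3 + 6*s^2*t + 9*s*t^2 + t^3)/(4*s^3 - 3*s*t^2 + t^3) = (-28*s^2 - 11*s*t - t^2)/(2*s^2 + s*t - t^2)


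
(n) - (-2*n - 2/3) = 3*n + 2/3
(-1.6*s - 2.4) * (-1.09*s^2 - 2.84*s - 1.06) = 1.744*s^3 + 7.16*s^2 + 8.512*s + 2.544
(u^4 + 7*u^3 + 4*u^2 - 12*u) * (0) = 0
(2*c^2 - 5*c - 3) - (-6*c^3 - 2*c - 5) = 6*c^3 + 2*c^2 - 3*c + 2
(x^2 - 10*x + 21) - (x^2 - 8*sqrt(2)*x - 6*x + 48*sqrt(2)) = -4*x + 8*sqrt(2)*x - 48*sqrt(2) + 21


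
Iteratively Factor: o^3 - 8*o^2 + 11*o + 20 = (o - 5)*(o^2 - 3*o - 4) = (o - 5)*(o + 1)*(o - 4)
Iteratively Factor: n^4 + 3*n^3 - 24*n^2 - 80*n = (n)*(n^3 + 3*n^2 - 24*n - 80) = n*(n + 4)*(n^2 - n - 20) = n*(n + 4)^2*(n - 5)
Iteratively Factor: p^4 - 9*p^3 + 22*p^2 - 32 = (p + 1)*(p^3 - 10*p^2 + 32*p - 32) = (p - 4)*(p + 1)*(p^2 - 6*p + 8) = (p - 4)*(p - 2)*(p + 1)*(p - 4)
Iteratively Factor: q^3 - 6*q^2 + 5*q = (q - 1)*(q^2 - 5*q) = q*(q - 1)*(q - 5)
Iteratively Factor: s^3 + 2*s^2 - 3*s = (s + 3)*(s^2 - s) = (s - 1)*(s + 3)*(s)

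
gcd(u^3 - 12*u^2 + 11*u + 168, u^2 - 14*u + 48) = u - 8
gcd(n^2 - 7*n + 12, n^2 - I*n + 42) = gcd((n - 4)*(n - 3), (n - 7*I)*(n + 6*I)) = 1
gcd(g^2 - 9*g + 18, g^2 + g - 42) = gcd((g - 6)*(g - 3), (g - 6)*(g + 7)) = g - 6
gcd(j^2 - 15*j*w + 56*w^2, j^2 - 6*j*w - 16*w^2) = -j + 8*w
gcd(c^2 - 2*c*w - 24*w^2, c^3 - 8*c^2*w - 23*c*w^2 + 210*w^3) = -c + 6*w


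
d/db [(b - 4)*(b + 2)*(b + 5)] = 3*b^2 + 6*b - 18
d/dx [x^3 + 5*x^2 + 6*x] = 3*x^2 + 10*x + 6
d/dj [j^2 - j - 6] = 2*j - 1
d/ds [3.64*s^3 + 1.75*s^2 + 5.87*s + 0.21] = 10.92*s^2 + 3.5*s + 5.87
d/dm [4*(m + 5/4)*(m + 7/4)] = 8*m + 12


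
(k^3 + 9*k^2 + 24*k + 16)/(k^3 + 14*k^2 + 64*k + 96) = (k + 1)/(k + 6)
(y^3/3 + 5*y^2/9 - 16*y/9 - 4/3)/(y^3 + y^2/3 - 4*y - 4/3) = (3*y^2 + 11*y + 6)/(3*(3*y^2 + 7*y + 2))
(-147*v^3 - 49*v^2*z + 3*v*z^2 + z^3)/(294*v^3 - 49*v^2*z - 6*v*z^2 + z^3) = (3*v + z)/(-6*v + z)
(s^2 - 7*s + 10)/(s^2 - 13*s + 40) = (s - 2)/(s - 8)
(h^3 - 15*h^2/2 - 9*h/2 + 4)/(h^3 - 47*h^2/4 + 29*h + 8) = 2*(2*h^2 + h - 1)/(4*h^2 - 15*h - 4)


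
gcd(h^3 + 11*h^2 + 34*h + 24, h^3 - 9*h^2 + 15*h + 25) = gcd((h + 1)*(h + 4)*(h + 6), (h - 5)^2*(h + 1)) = h + 1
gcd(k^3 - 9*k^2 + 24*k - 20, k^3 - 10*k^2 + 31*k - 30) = k^2 - 7*k + 10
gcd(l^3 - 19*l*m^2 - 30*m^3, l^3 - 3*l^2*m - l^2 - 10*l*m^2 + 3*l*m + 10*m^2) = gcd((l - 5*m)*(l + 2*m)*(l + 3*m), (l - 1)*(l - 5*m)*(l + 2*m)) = l^2 - 3*l*m - 10*m^2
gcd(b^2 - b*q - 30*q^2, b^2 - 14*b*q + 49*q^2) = 1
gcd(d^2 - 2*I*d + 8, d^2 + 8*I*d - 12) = d + 2*I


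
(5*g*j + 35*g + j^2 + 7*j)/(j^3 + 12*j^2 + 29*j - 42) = (5*g + j)/(j^2 + 5*j - 6)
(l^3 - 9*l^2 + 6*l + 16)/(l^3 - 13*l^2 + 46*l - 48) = (l + 1)/(l - 3)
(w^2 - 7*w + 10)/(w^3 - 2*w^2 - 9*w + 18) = (w - 5)/(w^2 - 9)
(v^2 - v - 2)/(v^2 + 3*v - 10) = (v + 1)/(v + 5)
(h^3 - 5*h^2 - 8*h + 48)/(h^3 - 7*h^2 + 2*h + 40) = (h^2 - h - 12)/(h^2 - 3*h - 10)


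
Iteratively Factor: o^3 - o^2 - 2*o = (o + 1)*(o^2 - 2*o) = o*(o + 1)*(o - 2)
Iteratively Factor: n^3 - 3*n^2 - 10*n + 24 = (n + 3)*(n^2 - 6*n + 8) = (n - 2)*(n + 3)*(n - 4)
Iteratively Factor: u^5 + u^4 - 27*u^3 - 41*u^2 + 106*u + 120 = (u - 5)*(u^4 + 6*u^3 + 3*u^2 - 26*u - 24) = (u - 5)*(u + 3)*(u^3 + 3*u^2 - 6*u - 8) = (u - 5)*(u + 1)*(u + 3)*(u^2 + 2*u - 8) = (u - 5)*(u - 2)*(u + 1)*(u + 3)*(u + 4)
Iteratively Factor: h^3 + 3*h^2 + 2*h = (h + 2)*(h^2 + h) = h*(h + 2)*(h + 1)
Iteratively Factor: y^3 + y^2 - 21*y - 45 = (y - 5)*(y^2 + 6*y + 9) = (y - 5)*(y + 3)*(y + 3)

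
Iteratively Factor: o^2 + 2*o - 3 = (o - 1)*(o + 3)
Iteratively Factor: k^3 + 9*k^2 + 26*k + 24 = (k + 2)*(k^2 + 7*k + 12) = (k + 2)*(k + 3)*(k + 4)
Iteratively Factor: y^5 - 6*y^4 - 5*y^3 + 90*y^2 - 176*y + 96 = (y + 4)*(y^4 - 10*y^3 + 35*y^2 - 50*y + 24) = (y - 2)*(y + 4)*(y^3 - 8*y^2 + 19*y - 12) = (y - 3)*(y - 2)*(y + 4)*(y^2 - 5*y + 4) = (y - 3)*(y - 2)*(y - 1)*(y + 4)*(y - 4)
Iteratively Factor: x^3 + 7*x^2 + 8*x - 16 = (x + 4)*(x^2 + 3*x - 4) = (x - 1)*(x + 4)*(x + 4)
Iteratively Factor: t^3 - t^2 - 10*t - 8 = (t + 1)*(t^2 - 2*t - 8) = (t + 1)*(t + 2)*(t - 4)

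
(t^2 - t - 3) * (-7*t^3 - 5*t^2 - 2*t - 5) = -7*t^5 + 2*t^4 + 24*t^3 + 12*t^2 + 11*t + 15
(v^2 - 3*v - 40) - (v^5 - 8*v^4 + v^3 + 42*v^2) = -v^5 + 8*v^4 - v^3 - 41*v^2 - 3*v - 40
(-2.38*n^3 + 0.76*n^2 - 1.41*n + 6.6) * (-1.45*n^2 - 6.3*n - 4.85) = 3.451*n^5 + 13.892*n^4 + 8.7995*n^3 - 4.373*n^2 - 34.7415*n - 32.01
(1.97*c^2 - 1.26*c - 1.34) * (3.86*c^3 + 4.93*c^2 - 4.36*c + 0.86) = 7.6042*c^5 + 4.8485*c^4 - 19.9734*c^3 + 0.5816*c^2 + 4.7588*c - 1.1524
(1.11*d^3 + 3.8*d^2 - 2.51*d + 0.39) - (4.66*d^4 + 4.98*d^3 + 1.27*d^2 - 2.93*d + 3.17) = -4.66*d^4 - 3.87*d^3 + 2.53*d^2 + 0.42*d - 2.78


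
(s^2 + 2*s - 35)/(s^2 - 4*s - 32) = (-s^2 - 2*s + 35)/(-s^2 + 4*s + 32)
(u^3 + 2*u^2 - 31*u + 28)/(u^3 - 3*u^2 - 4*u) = (u^2 + 6*u - 7)/(u*(u + 1))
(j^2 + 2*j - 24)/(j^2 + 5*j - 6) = (j - 4)/(j - 1)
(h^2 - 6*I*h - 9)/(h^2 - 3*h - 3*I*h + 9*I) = (h - 3*I)/(h - 3)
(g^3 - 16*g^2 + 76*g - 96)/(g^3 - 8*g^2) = 1 - 8/g + 12/g^2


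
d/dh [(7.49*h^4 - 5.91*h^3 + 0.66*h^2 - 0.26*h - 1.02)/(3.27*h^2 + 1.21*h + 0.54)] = (48.9846*h^5 + 7.86300000000001*h^4 + 1.8762*h^3 - 7.9254*h^2 + 7.3836*h + 1.0938)/(10.6929*h^4 + 7.9134*h^3 + 4.9957*h^2 + 1.3068*h + 0.2916)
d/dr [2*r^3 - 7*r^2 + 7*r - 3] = 6*r^2 - 14*r + 7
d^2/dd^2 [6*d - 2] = 0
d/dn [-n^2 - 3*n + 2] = -2*n - 3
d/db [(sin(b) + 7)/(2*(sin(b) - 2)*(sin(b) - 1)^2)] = (-19*sin(b) + cos(2*b) + 36)*cos(b)/(2*(sin(b) - 2)^2*(sin(b) - 1)^3)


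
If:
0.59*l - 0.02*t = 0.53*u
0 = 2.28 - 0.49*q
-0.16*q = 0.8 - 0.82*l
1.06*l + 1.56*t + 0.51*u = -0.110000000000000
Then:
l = 1.88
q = 4.65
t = -2.06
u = 2.17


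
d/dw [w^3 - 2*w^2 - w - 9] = 3*w^2 - 4*w - 1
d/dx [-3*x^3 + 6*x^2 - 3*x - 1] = -9*x^2 + 12*x - 3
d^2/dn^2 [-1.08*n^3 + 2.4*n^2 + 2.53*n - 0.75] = 4.8 - 6.48*n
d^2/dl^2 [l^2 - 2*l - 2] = 2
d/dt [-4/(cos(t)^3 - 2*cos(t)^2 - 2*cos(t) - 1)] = 4*(-3*cos(t)^2 + 4*cos(t) + 2)*sin(t)/(-cos(t)^3 + 2*cos(t)^2 + 2*cos(t) + 1)^2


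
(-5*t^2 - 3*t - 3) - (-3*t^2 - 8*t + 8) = -2*t^2 + 5*t - 11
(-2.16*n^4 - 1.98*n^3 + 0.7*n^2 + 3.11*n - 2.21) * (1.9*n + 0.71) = -4.104*n^5 - 5.2956*n^4 - 0.0758000000000001*n^3 + 6.406*n^2 - 1.9909*n - 1.5691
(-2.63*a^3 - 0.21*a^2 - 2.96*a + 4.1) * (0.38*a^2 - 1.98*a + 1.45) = -0.9994*a^5 + 5.1276*a^4 - 4.5225*a^3 + 7.1143*a^2 - 12.41*a + 5.945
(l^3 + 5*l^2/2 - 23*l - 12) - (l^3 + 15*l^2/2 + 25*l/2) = -5*l^2 - 71*l/2 - 12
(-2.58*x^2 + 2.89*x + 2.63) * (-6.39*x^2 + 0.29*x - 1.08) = 16.4862*x^4 - 19.2153*x^3 - 13.1812*x^2 - 2.3585*x - 2.8404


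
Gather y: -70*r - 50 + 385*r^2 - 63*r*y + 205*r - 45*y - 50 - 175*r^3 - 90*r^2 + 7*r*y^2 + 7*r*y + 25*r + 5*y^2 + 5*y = -175*r^3 + 295*r^2 + 160*r + y^2*(7*r + 5) + y*(-56*r - 40) - 100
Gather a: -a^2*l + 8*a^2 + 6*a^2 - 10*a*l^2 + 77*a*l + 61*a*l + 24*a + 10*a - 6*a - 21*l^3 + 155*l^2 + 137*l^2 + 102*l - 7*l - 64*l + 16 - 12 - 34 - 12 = a^2*(14 - l) + a*(-10*l^2 + 138*l + 28) - 21*l^3 + 292*l^2 + 31*l - 42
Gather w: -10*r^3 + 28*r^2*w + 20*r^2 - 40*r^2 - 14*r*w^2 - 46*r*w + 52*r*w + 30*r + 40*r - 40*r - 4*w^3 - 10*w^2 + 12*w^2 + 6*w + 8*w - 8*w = -10*r^3 - 20*r^2 + 30*r - 4*w^3 + w^2*(2 - 14*r) + w*(28*r^2 + 6*r + 6)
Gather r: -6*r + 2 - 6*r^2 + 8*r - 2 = -6*r^2 + 2*r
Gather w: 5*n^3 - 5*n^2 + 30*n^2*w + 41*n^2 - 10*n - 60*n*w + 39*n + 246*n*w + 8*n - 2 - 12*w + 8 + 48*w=5*n^3 + 36*n^2 + 37*n + w*(30*n^2 + 186*n + 36) + 6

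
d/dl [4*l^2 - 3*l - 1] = 8*l - 3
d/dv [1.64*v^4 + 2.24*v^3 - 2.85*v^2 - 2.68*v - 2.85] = 6.56*v^3 + 6.72*v^2 - 5.7*v - 2.68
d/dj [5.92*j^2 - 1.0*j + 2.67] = 11.84*j - 1.0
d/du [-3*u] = -3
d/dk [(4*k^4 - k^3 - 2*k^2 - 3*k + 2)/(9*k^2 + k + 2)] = (72*k^5 + 3*k^4 + 30*k^3 + 19*k^2 - 44*k - 8)/(81*k^4 + 18*k^3 + 37*k^2 + 4*k + 4)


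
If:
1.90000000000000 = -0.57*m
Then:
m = -3.33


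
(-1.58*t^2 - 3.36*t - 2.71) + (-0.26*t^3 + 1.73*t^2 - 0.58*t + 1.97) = -0.26*t^3 + 0.15*t^2 - 3.94*t - 0.74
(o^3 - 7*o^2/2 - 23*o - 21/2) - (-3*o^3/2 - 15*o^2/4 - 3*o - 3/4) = 5*o^3/2 + o^2/4 - 20*o - 39/4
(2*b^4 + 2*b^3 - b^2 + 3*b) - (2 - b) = 2*b^4 + 2*b^3 - b^2 + 4*b - 2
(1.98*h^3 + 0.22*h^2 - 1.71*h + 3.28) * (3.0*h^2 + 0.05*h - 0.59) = 5.94*h^5 + 0.759*h^4 - 6.2872*h^3 + 9.6247*h^2 + 1.1729*h - 1.9352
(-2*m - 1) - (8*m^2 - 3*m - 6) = -8*m^2 + m + 5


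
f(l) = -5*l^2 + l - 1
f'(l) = 1 - 10*l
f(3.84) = -70.89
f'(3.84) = -37.40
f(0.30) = -1.15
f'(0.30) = -2.00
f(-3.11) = -52.47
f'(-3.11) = 32.10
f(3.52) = -59.43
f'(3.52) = -34.20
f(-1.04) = -7.45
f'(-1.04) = 11.40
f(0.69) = -2.69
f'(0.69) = -5.90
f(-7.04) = -255.85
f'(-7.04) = 71.40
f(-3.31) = -59.09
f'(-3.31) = 34.10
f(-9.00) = -415.00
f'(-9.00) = 91.00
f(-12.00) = -733.00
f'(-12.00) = 121.00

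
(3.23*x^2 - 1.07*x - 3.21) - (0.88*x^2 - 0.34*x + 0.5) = 2.35*x^2 - 0.73*x - 3.71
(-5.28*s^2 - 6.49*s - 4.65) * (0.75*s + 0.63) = -3.96*s^3 - 8.1939*s^2 - 7.5762*s - 2.9295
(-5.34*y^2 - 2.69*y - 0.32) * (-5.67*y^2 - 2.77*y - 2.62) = 30.2778*y^4 + 30.0441*y^3 + 23.2565*y^2 + 7.9342*y + 0.8384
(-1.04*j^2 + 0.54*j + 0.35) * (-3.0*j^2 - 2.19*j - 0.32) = 3.12*j^4 + 0.6576*j^3 - 1.8998*j^2 - 0.9393*j - 0.112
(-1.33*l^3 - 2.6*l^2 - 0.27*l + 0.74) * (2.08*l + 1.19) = -2.7664*l^4 - 6.9907*l^3 - 3.6556*l^2 + 1.2179*l + 0.8806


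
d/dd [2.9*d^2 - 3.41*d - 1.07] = 5.8*d - 3.41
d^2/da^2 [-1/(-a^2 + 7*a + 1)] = 2*(a^2 - 7*a - (2*a - 7)^2 - 1)/(-a^2 + 7*a + 1)^3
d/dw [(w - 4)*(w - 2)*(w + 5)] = 3*w^2 - 2*w - 22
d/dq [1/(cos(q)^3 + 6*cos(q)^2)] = 3*(cos(q) + 4)*sin(q)/((cos(q) + 6)^2*cos(q)^3)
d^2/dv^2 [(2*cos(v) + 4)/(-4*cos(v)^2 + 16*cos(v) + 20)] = (-9*sin(v)^4*cos(v) - 12*sin(v)^4 + 64*sin(v)^2 - 11*cos(v)/2 - 3*cos(3*v) + cos(5*v)/2 - 8)/(2*(sin(v)^2 + 4*cos(v) + 4)^3)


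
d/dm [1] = 0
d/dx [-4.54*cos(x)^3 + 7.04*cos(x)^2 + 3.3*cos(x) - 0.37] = (13.62*cos(x)^2 - 14.08*cos(x) - 3.3)*sin(x)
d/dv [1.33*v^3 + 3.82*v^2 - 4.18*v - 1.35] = 3.99*v^2 + 7.64*v - 4.18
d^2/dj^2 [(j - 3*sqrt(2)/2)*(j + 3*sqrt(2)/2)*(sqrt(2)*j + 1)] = 6*sqrt(2)*j + 2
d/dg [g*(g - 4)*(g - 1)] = 3*g^2 - 10*g + 4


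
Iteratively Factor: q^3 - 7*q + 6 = (q - 1)*(q^2 + q - 6) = (q - 2)*(q - 1)*(q + 3)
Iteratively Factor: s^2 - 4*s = (s)*(s - 4)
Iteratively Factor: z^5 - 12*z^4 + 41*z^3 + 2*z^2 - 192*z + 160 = (z - 4)*(z^4 - 8*z^3 + 9*z^2 + 38*z - 40) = (z - 5)*(z - 4)*(z^3 - 3*z^2 - 6*z + 8) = (z - 5)*(z - 4)*(z + 2)*(z^2 - 5*z + 4) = (z - 5)*(z - 4)^2*(z + 2)*(z - 1)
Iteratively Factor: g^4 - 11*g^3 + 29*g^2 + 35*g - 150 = (g - 5)*(g^3 - 6*g^2 - g + 30) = (g - 5)*(g + 2)*(g^2 - 8*g + 15) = (g - 5)^2*(g + 2)*(g - 3)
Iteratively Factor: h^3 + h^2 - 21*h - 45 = (h + 3)*(h^2 - 2*h - 15) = (h + 3)^2*(h - 5)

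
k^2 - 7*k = k*(k - 7)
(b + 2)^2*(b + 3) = b^3 + 7*b^2 + 16*b + 12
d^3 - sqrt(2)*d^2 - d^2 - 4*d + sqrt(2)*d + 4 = (d - 1)*(d - 2*sqrt(2))*(d + sqrt(2))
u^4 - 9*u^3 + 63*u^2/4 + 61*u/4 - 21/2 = (u - 6)*(u - 7/2)*(u - 1/2)*(u + 1)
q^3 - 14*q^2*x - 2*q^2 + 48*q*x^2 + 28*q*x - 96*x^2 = (q - 2)*(q - 8*x)*(q - 6*x)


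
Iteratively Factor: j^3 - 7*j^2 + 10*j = (j)*(j^2 - 7*j + 10) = j*(j - 5)*(j - 2)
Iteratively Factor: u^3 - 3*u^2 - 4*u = (u)*(u^2 - 3*u - 4) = u*(u + 1)*(u - 4)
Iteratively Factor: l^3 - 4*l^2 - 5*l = (l - 5)*(l^2 + l) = l*(l - 5)*(l + 1)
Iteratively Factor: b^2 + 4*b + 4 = (b + 2)*(b + 2)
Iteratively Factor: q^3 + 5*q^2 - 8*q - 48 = (q - 3)*(q^2 + 8*q + 16) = (q - 3)*(q + 4)*(q + 4)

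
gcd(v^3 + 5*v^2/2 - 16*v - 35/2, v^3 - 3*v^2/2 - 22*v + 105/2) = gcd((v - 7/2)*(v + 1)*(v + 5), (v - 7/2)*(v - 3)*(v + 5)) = v^2 + 3*v/2 - 35/2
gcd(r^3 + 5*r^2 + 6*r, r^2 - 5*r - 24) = r + 3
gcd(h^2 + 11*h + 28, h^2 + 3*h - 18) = 1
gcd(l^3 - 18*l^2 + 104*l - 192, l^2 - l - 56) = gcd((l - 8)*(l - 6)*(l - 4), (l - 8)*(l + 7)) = l - 8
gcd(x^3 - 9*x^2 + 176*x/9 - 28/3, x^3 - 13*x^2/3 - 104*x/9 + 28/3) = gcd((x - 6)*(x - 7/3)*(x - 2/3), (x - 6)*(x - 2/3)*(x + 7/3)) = x^2 - 20*x/3 + 4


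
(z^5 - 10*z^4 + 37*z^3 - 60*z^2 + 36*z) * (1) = z^5 - 10*z^4 + 37*z^3 - 60*z^2 + 36*z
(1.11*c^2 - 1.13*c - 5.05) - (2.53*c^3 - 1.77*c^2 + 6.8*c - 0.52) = -2.53*c^3 + 2.88*c^2 - 7.93*c - 4.53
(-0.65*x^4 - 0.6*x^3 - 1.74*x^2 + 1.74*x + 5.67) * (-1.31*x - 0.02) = 0.8515*x^5 + 0.799*x^4 + 2.2914*x^3 - 2.2446*x^2 - 7.4625*x - 0.1134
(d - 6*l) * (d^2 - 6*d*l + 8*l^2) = d^3 - 12*d^2*l + 44*d*l^2 - 48*l^3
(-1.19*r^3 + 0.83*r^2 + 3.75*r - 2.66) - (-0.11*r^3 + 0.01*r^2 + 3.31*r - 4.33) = -1.08*r^3 + 0.82*r^2 + 0.44*r + 1.67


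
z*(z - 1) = z^2 - z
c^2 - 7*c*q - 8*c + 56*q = (c - 8)*(c - 7*q)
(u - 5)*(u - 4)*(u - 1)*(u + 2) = u^4 - 8*u^3 + 9*u^2 + 38*u - 40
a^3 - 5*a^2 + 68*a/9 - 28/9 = (a - 7/3)*(a - 2)*(a - 2/3)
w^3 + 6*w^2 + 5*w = w*(w + 1)*(w + 5)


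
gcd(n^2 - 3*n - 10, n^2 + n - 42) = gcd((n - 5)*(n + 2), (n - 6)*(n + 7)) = 1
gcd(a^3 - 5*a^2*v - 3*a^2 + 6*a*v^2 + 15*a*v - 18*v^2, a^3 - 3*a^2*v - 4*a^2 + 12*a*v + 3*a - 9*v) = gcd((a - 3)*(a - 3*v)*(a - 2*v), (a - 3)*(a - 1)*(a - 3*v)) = -a^2 + 3*a*v + 3*a - 9*v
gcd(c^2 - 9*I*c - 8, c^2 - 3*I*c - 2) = c - I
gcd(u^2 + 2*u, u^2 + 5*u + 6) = u + 2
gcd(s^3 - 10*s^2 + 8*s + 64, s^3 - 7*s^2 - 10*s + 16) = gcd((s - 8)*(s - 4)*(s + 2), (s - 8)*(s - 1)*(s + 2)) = s^2 - 6*s - 16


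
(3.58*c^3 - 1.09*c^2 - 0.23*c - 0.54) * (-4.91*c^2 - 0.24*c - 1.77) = -17.5778*c^5 + 4.4927*c^4 - 4.9457*c^3 + 4.6359*c^2 + 0.5367*c + 0.9558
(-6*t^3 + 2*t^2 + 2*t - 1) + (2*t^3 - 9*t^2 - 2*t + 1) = -4*t^3 - 7*t^2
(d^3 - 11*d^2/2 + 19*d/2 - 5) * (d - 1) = d^4 - 13*d^3/2 + 15*d^2 - 29*d/2 + 5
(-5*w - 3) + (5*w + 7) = 4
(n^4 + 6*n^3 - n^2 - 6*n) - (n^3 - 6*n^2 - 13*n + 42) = n^4 + 5*n^3 + 5*n^2 + 7*n - 42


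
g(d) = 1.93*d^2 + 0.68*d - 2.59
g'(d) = 3.86*d + 0.68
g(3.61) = 25.02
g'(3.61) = 14.61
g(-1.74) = 2.07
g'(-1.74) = -6.04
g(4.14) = 33.30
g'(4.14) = 16.66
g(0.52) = -1.71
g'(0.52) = 2.69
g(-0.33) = -2.60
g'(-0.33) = -0.59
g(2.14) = 7.70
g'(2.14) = 8.94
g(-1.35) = 0.01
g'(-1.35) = -4.53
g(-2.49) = 7.68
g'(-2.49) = -8.93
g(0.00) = -2.59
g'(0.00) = 0.68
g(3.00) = 16.82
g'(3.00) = 12.26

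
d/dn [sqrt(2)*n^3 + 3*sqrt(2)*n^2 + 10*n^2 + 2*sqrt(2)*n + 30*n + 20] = 3*sqrt(2)*n^2 + 6*sqrt(2)*n + 20*n + 2*sqrt(2) + 30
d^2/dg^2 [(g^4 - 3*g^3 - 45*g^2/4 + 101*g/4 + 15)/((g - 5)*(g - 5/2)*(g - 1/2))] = 8*(25*g^3 - 111*g^2 + 423*g - 683)/(8*g^6 - 132*g^5 + 786*g^4 - 1991*g^3 + 1965*g^2 - 825*g + 125)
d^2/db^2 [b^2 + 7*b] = 2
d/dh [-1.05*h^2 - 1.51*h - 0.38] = -2.1*h - 1.51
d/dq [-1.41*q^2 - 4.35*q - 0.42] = -2.82*q - 4.35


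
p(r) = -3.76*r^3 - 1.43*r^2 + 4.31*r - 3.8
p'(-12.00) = -1585.69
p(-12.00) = 6235.84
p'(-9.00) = -883.63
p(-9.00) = 2582.62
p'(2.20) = -56.58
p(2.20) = -41.28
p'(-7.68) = -639.05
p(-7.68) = 1581.98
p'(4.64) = -251.81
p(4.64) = -390.20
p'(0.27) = 2.72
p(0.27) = -2.81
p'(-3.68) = -137.92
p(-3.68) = 148.36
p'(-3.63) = -133.94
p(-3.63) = 141.56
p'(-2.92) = -83.52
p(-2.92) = 65.04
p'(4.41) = -227.68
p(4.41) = -335.08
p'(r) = -11.28*r^2 - 2.86*r + 4.31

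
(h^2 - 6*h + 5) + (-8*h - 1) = h^2 - 14*h + 4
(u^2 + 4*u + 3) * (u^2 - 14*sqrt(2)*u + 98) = u^4 - 14*sqrt(2)*u^3 + 4*u^3 - 56*sqrt(2)*u^2 + 101*u^2 - 42*sqrt(2)*u + 392*u + 294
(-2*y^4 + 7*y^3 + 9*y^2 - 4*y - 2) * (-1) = 2*y^4 - 7*y^3 - 9*y^2 + 4*y + 2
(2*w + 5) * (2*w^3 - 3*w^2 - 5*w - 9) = 4*w^4 + 4*w^3 - 25*w^2 - 43*w - 45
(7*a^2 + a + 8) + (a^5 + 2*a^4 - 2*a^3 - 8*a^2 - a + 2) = a^5 + 2*a^4 - 2*a^3 - a^2 + 10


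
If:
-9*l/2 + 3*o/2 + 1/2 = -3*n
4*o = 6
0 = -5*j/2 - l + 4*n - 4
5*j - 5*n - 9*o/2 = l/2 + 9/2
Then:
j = 284/15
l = 11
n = 187/12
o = 3/2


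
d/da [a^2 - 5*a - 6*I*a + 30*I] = 2*a - 5 - 6*I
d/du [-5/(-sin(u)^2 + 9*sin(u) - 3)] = 5*(9 - 2*sin(u))*cos(u)/(sin(u)^2 - 9*sin(u) + 3)^2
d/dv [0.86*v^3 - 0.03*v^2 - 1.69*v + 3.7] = 2.58*v^2 - 0.06*v - 1.69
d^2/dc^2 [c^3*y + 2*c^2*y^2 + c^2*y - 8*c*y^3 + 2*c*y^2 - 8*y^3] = 2*y*(3*c + 2*y + 1)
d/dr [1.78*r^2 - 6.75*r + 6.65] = 3.56*r - 6.75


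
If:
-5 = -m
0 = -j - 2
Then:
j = -2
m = 5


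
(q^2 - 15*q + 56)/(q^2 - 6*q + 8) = (q^2 - 15*q + 56)/(q^2 - 6*q + 8)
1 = 1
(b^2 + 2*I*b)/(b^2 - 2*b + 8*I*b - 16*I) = b*(b + 2*I)/(b^2 - 2*b + 8*I*b - 16*I)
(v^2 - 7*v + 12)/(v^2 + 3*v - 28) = (v - 3)/(v + 7)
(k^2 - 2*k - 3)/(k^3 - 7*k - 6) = 1/(k + 2)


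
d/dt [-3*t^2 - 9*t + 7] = -6*t - 9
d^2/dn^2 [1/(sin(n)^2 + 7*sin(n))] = (-4*sin(n) - 21 - 43/sin(n) + 42/sin(n)^2 + 98/sin(n)^3)/(sin(n) + 7)^3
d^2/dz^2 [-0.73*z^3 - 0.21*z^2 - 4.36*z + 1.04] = -4.38*z - 0.42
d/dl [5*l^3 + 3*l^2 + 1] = 3*l*(5*l + 2)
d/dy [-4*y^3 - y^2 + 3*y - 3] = -12*y^2 - 2*y + 3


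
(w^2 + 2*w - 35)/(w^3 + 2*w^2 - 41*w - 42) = (w - 5)/(w^2 - 5*w - 6)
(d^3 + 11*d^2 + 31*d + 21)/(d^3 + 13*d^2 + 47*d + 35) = (d + 3)/(d + 5)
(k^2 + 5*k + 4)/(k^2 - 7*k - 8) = (k + 4)/(k - 8)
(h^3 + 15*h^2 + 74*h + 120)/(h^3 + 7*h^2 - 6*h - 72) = (h + 5)/(h - 3)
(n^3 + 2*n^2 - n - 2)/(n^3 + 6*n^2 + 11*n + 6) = (n - 1)/(n + 3)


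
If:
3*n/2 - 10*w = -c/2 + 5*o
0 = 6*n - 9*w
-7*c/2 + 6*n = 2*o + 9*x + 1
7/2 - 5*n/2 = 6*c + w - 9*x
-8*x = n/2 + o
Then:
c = 1616/3761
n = 8961/26327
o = -16257/52654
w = 5974/26327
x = 456/26327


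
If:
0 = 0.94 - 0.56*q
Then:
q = 1.68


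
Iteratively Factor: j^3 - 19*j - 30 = (j + 3)*(j^2 - 3*j - 10) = (j + 2)*(j + 3)*(j - 5)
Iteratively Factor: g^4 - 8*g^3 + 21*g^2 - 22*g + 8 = (g - 1)*(g^3 - 7*g^2 + 14*g - 8) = (g - 2)*(g - 1)*(g^2 - 5*g + 4) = (g - 4)*(g - 2)*(g - 1)*(g - 1)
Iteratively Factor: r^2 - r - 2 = (r + 1)*(r - 2)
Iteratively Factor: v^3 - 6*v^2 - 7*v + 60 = (v - 5)*(v^2 - v - 12) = (v - 5)*(v + 3)*(v - 4)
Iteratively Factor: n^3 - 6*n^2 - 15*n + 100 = (n - 5)*(n^2 - n - 20) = (n - 5)*(n + 4)*(n - 5)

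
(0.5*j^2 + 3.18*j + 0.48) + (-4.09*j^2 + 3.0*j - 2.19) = -3.59*j^2 + 6.18*j - 1.71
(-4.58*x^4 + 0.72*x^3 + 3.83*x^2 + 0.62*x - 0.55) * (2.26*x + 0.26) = -10.3508*x^5 + 0.4364*x^4 + 8.843*x^3 + 2.397*x^2 - 1.0818*x - 0.143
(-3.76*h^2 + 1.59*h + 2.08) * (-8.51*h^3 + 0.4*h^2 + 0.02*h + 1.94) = 31.9976*h^5 - 15.0349*h^4 - 17.14*h^3 - 6.4306*h^2 + 3.1262*h + 4.0352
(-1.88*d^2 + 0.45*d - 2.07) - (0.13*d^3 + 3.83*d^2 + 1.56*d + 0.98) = -0.13*d^3 - 5.71*d^2 - 1.11*d - 3.05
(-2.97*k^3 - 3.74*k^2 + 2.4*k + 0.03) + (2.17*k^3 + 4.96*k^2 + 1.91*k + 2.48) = -0.8*k^3 + 1.22*k^2 + 4.31*k + 2.51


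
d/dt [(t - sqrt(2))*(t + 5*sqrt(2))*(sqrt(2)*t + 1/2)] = 3*sqrt(2)*t^2 + 17*t - 8*sqrt(2)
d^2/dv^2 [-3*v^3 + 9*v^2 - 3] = 18 - 18*v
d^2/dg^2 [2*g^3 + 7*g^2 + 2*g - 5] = 12*g + 14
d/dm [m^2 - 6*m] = 2*m - 6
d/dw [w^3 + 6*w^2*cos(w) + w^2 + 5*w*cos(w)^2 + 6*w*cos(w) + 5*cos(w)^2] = -6*w^2*sin(w) + 3*w^2 - 6*w*sin(w) - 5*w*sin(2*w) + 12*w*cos(w) + 2*w - 5*sin(2*w) + 5*cos(w)^2 + 6*cos(w)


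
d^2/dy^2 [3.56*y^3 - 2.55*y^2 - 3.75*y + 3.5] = 21.36*y - 5.1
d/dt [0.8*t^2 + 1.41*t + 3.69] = 1.6*t + 1.41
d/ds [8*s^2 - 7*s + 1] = 16*s - 7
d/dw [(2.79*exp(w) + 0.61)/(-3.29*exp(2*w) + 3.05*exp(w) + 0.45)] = (9.1791*exp(2*w) + 4.0138*exp(w) - 0.605)*exp(w)/(10.8241*exp(4*w) - 20.069*exp(3*w) + 6.3415*exp(2*w) + 2.745*exp(w) + 0.2025)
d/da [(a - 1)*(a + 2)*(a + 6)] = 3*a^2 + 14*a + 4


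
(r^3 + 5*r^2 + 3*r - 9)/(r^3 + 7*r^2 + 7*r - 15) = (r + 3)/(r + 5)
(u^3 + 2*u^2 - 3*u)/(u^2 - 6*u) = (u^2 + 2*u - 3)/(u - 6)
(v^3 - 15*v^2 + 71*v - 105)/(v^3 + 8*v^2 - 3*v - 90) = (v^2 - 12*v + 35)/(v^2 + 11*v + 30)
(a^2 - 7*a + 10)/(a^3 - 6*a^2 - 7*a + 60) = (a - 2)/(a^2 - a - 12)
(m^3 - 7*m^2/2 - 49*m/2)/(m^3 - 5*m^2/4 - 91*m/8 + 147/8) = 4*m*(m - 7)/(4*m^2 - 19*m + 21)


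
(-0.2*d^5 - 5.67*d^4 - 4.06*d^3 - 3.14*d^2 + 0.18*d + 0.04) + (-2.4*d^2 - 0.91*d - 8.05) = -0.2*d^5 - 5.67*d^4 - 4.06*d^3 - 5.54*d^2 - 0.73*d - 8.01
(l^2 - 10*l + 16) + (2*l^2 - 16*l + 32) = 3*l^2 - 26*l + 48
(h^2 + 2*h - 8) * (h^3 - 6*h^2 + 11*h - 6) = h^5 - 4*h^4 - 9*h^3 + 64*h^2 - 100*h + 48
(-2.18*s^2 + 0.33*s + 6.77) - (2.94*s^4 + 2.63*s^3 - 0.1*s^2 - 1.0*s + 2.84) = -2.94*s^4 - 2.63*s^3 - 2.08*s^2 + 1.33*s + 3.93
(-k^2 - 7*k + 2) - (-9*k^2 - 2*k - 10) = 8*k^2 - 5*k + 12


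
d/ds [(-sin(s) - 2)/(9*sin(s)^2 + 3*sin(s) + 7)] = (9*sin(s)^2 + 36*sin(s) - 1)*cos(s)/(9*sin(s)^2 + 3*sin(s) + 7)^2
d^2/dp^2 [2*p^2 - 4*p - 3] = 4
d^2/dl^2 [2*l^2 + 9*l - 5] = 4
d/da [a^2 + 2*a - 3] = 2*a + 2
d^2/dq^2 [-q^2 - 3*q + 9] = -2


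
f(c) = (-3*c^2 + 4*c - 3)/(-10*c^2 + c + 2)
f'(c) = (4 - 6*c)/(-10*c^2 + c + 2) + (20*c - 1)*(-3*c^2 + 4*c - 3)/(-10*c^2 + c + 2)^2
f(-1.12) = 0.96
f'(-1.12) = 1.01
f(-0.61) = 2.81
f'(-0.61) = 12.64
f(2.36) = 0.20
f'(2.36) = 0.02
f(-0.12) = -2.03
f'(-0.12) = 6.69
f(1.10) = 0.25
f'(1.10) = -0.29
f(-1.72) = 0.64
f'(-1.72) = 0.28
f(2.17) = 0.20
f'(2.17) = 0.02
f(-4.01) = 0.41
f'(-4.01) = 0.03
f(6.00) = 0.25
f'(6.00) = 0.01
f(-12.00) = 0.33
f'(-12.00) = 0.00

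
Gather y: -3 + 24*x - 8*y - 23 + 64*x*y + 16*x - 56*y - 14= 40*x + y*(64*x - 64) - 40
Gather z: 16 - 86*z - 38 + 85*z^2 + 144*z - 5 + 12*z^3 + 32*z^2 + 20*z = 12*z^3 + 117*z^2 + 78*z - 27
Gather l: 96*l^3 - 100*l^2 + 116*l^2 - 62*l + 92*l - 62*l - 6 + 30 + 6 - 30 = 96*l^3 + 16*l^2 - 32*l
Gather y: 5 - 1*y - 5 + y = 0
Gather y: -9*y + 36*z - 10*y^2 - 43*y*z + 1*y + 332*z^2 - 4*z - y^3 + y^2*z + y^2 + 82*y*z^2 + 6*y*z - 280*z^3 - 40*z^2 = -y^3 + y^2*(z - 9) + y*(82*z^2 - 37*z - 8) - 280*z^3 + 292*z^2 + 32*z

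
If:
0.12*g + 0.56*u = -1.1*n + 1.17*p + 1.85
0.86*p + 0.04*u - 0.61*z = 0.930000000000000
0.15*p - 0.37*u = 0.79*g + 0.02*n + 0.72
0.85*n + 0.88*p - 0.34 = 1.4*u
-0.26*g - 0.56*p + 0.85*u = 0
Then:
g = -0.54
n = 0.00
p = -2.50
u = -1.81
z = -5.17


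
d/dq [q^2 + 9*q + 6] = 2*q + 9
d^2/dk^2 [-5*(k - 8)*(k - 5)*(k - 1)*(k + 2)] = -60*k^2 + 360*k - 250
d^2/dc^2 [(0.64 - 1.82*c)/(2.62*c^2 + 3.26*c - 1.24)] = (-(1.82*c - 0.64)*(5.24*c + 3.26)*(10.48*c + 6.52) + (28.6104*c + 8.5128)*(2.62*c^2 + 3.26*c - 1.24))/(2.62*c^2 + 3.26*c - 1.24)^3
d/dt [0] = 0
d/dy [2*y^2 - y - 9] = 4*y - 1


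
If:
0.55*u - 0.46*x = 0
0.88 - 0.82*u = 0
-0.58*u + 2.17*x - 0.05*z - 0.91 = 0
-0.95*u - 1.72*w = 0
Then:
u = 1.07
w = -0.59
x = 1.28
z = 25.04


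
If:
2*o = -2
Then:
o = -1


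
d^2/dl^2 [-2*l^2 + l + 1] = -4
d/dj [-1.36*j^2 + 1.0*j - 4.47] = 1.0 - 2.72*j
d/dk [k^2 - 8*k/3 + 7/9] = 2*k - 8/3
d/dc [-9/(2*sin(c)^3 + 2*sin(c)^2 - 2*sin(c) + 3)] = 72*(3*sin(c)^2 + 2*sin(c) - 1)*cos(c)/(-4*sin(c)^2 + sin(c) + sin(3*c) - 6)^2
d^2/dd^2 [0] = 0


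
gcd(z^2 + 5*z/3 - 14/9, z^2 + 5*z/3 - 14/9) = z^2 + 5*z/3 - 14/9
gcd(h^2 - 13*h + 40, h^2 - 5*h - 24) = h - 8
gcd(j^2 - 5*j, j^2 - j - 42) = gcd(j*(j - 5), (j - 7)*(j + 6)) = 1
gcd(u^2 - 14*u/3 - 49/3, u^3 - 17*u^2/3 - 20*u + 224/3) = u - 7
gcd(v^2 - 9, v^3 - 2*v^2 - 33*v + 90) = v - 3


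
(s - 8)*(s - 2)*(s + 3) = s^3 - 7*s^2 - 14*s + 48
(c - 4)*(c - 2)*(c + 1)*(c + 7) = c^4 + 2*c^3 - 33*c^2 + 22*c + 56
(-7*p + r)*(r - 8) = -7*p*r + 56*p + r^2 - 8*r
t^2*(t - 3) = t^3 - 3*t^2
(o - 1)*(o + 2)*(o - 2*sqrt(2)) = o^3 - 2*sqrt(2)*o^2 + o^2 - 2*sqrt(2)*o - 2*o + 4*sqrt(2)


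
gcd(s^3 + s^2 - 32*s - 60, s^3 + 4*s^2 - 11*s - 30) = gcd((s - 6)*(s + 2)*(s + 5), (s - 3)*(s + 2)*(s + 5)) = s^2 + 7*s + 10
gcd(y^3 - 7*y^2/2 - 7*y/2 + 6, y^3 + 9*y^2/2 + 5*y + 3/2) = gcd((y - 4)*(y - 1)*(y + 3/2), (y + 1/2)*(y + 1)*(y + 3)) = 1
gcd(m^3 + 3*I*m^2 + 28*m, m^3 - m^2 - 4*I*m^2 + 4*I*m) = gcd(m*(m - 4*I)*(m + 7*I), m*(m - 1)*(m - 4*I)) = m^2 - 4*I*m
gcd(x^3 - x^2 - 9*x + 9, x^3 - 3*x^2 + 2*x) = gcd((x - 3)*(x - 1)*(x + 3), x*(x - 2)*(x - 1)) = x - 1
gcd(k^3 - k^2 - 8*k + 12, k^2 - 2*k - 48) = 1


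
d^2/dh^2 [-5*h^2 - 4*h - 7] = -10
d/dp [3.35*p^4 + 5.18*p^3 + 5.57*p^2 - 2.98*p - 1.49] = 13.4*p^3 + 15.54*p^2 + 11.14*p - 2.98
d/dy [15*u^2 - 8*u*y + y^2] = -8*u + 2*y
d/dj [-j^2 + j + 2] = 1 - 2*j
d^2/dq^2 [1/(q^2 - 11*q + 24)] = 2*(-q^2 + 11*q + (2*q - 11)^2 - 24)/(q^2 - 11*q + 24)^3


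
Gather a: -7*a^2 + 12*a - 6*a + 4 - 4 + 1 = -7*a^2 + 6*a + 1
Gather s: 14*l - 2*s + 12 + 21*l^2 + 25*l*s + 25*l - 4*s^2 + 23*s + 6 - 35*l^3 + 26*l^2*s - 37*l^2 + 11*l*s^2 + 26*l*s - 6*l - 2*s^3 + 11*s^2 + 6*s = -35*l^3 - 16*l^2 + 33*l - 2*s^3 + s^2*(11*l + 7) + s*(26*l^2 + 51*l + 27) + 18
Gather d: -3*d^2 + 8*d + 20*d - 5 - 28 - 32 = -3*d^2 + 28*d - 65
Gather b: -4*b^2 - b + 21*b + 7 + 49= -4*b^2 + 20*b + 56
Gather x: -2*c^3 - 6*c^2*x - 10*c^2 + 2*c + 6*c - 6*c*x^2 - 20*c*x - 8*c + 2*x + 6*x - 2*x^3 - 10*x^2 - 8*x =-2*c^3 - 10*c^2 - 2*x^3 + x^2*(-6*c - 10) + x*(-6*c^2 - 20*c)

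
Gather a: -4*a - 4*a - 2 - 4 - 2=-8*a - 8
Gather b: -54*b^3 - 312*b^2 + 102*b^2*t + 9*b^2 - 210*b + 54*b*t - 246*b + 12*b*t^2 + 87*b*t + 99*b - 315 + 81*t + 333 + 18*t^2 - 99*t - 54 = -54*b^3 + b^2*(102*t - 303) + b*(12*t^2 + 141*t - 357) + 18*t^2 - 18*t - 36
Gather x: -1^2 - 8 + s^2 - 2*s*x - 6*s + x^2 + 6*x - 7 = s^2 - 6*s + x^2 + x*(6 - 2*s) - 16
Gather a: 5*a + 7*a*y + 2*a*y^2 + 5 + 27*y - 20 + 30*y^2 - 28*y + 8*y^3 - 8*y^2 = a*(2*y^2 + 7*y + 5) + 8*y^3 + 22*y^2 - y - 15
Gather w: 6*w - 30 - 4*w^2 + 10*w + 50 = -4*w^2 + 16*w + 20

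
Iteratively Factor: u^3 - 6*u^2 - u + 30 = (u + 2)*(u^2 - 8*u + 15) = (u - 5)*(u + 2)*(u - 3)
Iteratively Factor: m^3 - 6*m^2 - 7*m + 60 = (m - 4)*(m^2 - 2*m - 15) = (m - 5)*(m - 4)*(m + 3)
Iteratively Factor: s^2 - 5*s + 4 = (s - 4)*(s - 1)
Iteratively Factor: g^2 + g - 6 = (g - 2)*(g + 3)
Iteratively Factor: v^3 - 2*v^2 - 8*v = (v)*(v^2 - 2*v - 8) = v*(v + 2)*(v - 4)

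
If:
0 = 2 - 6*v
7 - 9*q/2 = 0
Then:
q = 14/9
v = 1/3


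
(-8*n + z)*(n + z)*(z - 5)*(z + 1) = -8*n^2*z^2 + 32*n^2*z + 40*n^2 - 7*n*z^3 + 28*n*z^2 + 35*n*z + z^4 - 4*z^3 - 5*z^2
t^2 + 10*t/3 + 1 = (t + 1/3)*(t + 3)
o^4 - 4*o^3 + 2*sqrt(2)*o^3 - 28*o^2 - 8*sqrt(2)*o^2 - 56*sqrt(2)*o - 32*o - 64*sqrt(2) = (o - 8)*(o + 2)^2*(o + 2*sqrt(2))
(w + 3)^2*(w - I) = w^3 + 6*w^2 - I*w^2 + 9*w - 6*I*w - 9*I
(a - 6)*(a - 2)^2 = a^3 - 10*a^2 + 28*a - 24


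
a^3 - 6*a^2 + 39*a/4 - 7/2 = (a - 7/2)*(a - 2)*(a - 1/2)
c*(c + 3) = c^2 + 3*c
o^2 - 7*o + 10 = (o - 5)*(o - 2)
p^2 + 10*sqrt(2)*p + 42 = (p + 3*sqrt(2))*(p + 7*sqrt(2))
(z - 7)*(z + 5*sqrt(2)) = z^2 - 7*z + 5*sqrt(2)*z - 35*sqrt(2)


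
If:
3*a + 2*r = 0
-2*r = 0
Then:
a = 0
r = 0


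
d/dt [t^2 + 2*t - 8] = 2*t + 2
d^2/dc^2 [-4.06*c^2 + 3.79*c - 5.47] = -8.12000000000000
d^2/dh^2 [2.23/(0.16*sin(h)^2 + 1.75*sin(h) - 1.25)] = (-0.228352*sin(h)^4 - 1.8732*sin(h)^3 - 8.270847*sin(h)^2 - 1.131725*sin(h) + 14.55075)/(0.16*sin(h)^2 + 1.75*sin(h) - 1.25)^3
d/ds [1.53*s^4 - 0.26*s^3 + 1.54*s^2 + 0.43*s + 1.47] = 6.12*s^3 - 0.78*s^2 + 3.08*s + 0.43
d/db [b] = 1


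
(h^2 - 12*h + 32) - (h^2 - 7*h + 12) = 20 - 5*h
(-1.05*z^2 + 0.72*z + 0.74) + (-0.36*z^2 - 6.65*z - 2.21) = -1.41*z^2 - 5.93*z - 1.47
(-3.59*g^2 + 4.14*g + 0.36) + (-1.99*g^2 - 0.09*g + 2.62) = -5.58*g^2 + 4.05*g + 2.98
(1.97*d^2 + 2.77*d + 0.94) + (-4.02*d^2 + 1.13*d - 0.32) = -2.05*d^2 + 3.9*d + 0.62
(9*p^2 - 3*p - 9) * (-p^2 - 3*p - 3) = -9*p^4 - 24*p^3 - 9*p^2 + 36*p + 27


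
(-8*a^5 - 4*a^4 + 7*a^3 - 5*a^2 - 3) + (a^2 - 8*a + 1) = -8*a^5 - 4*a^4 + 7*a^3 - 4*a^2 - 8*a - 2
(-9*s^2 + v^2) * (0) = 0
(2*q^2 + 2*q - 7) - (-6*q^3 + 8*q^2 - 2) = 6*q^3 - 6*q^2 + 2*q - 5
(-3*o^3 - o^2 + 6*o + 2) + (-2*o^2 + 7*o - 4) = -3*o^3 - 3*o^2 + 13*o - 2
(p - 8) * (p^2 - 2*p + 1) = p^3 - 10*p^2 + 17*p - 8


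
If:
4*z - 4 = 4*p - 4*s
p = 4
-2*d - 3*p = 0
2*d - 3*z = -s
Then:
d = -6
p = 4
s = 27/4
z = -7/4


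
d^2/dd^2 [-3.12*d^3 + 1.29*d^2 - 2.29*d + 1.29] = 2.58 - 18.72*d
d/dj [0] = 0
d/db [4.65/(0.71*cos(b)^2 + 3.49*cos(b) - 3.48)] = (6.603*cos(b) + 16.2285)*sin(b)/(0.71*cos(b)^2 + 3.49*cos(b) - 3.48)^2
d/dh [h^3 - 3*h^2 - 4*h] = 3*h^2 - 6*h - 4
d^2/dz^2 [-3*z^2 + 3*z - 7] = -6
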